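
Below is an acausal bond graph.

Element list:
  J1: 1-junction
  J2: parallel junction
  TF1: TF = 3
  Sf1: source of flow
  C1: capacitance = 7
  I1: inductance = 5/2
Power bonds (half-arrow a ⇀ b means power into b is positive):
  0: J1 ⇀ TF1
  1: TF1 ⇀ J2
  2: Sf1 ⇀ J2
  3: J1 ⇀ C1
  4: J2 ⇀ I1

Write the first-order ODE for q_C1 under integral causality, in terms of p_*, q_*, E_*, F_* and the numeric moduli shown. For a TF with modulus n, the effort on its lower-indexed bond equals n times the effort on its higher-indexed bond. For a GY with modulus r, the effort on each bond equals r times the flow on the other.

β2 |Sf1  (Sf1: flow source, stroke at near end)
β3 |J1  (C1 integral (e out))
β0 |TF1  (only one flow-in slot at J1)
β1 |J2  (through TF1, causality passes straight; one stroke at TF1)
β4 |I1  (0-jn J2 has e-setter on 1)

dq_C1/dt = -F_Sf1/3 + 2*p_I1/15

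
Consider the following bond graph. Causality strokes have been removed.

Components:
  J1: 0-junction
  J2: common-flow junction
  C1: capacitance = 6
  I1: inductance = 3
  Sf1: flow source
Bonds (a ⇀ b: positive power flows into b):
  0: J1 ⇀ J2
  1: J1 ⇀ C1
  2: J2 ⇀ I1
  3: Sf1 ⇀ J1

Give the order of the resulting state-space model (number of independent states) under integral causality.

#3 stroke→Sf1  (Sf1: flow source, stroke at near end)
#1 stroke→J1  (prefer integral on C1)
#0 stroke→J2  (0-jn J1 has e-setter on 1)
#2 stroke→I1  (closing 1-jn rule on J2)

2  (C1, I1 all integral)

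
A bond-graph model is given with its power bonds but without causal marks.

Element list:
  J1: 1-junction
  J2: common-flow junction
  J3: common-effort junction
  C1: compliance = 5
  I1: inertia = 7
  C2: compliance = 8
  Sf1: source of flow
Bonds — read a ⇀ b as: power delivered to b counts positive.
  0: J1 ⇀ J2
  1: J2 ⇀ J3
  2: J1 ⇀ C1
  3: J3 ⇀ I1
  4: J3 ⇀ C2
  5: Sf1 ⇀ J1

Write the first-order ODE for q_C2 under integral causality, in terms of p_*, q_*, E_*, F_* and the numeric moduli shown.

b5 →Sf1  (source Sf1 imposes f)
b0 →J1  (1-jn J1 has f-setter on 5)
b2 →J1  (J1 flow already set via bond 5)
b1 →J2  (common-f at J2 fixed by 0)
b3 →I1  (prefer integral on I1)
b4 →J3  (J3: last free bond brings effort in)

dq_C2/dt = F_Sf1 - p_I1/7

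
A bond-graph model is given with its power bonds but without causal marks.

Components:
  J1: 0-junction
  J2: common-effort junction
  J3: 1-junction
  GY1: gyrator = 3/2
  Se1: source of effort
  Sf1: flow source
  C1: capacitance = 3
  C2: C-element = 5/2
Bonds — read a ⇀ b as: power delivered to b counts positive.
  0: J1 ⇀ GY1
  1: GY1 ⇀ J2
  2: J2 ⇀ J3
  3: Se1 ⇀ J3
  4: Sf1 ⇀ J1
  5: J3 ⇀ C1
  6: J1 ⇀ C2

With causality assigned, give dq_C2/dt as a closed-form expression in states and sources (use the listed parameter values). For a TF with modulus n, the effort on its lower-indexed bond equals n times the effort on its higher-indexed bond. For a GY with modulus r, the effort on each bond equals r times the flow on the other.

dq_C2/dt = 2*E_Se1/3 + F_Sf1 - 2*q_C1/9

bond 3 →J3  (Se1: effort source, stroke at far end)
bond 4 →Sf1  (source Sf1 imposes f)
bond 5 →J3  (C1 outputs effort q/C1)
bond 2 →J2  (closing 1-jn rule on J3)
bond 1 →GY1  (common-e at J2 fixed by 2)
bond 0 →GY1  (GY1 both-in/both-out from 1)
bond 6 →J1  (only one effort-in slot at J1)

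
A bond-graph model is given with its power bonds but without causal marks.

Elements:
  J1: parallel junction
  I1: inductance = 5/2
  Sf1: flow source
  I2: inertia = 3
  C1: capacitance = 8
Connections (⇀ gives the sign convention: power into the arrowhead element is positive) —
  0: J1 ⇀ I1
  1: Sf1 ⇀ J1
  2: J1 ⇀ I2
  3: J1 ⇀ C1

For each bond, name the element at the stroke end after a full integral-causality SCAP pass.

bond 0 →I1
bond 1 →Sf1
bond 2 →I2
bond 3 →J1

b1 stroke→Sf1  (Sf1 (Sf) sets flow on bond)
b0 stroke→I1  (prefer integral on I1)
b2 stroke→I2  (I2: I, integral causality)
b3 stroke→J1  (J1: last free bond brings effort in)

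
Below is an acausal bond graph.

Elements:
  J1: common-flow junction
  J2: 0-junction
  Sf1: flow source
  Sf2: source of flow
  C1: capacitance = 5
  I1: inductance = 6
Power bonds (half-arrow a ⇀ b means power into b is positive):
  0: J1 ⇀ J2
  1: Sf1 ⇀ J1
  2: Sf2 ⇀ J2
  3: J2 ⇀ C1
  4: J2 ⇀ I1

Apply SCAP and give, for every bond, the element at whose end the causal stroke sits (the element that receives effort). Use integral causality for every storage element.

bond 0 stroke→J1
bond 1 stroke→Sf1
bond 2 stroke→Sf2
bond 3 stroke→J2
bond 4 stroke→I1

bond 1 stroke→Sf1  (Sf1 (Sf) sets flow on bond)
bond 2 stroke→Sf2  (Sf2 (Sf) sets flow on bond)
bond 0 stroke→J1  (common-f at J1 fixed by 1)
bond 3 stroke→J2  (C1: C, integral causality)
bond 4 stroke→I1  (common-e at J2 fixed by 3)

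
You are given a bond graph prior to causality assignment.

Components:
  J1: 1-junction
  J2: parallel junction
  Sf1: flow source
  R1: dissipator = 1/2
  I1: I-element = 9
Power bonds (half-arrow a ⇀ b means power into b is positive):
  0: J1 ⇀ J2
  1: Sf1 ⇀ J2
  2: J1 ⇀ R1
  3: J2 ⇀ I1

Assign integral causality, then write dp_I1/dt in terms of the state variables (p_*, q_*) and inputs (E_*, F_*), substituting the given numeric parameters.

dp_I1/dt = F_Sf1/2 - p_I1/18

β1 stroke→Sf1  (source Sf1 imposes f)
β3 stroke→I1  (I1 outputs flow p/I1)
β0 stroke→J2  (only one effort-in slot at J2)
β2 stroke→J1  (common-f at J1 fixed by 0)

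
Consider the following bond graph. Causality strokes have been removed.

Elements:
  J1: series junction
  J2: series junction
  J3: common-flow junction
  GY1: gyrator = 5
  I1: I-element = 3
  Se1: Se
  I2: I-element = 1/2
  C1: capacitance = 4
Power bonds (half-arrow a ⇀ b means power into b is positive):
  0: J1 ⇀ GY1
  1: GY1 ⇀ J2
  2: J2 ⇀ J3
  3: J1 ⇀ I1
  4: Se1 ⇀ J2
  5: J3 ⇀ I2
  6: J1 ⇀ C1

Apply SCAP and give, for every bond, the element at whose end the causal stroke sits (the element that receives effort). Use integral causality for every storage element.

#0 |J1
#1 |J2
#2 |J3
#3 |I1
#4 |J2
#5 |I2
#6 |J1

bond 4 stroke→J2  (source Se1 imposes e)
bond 3 stroke→I1  (prefer integral on I1)
bond 0 stroke→J1  (common-f at J1 fixed by 3)
bond 6 stroke→J1  (J1 flow already set via bond 3)
bond 1 stroke→J2  (through GY1, causality inverts; strokes same side of GY1)
bond 2 stroke→J3  (closing 1-jn rule on J2)
bond 5 stroke→I2  (J3 needs exactly one f-in)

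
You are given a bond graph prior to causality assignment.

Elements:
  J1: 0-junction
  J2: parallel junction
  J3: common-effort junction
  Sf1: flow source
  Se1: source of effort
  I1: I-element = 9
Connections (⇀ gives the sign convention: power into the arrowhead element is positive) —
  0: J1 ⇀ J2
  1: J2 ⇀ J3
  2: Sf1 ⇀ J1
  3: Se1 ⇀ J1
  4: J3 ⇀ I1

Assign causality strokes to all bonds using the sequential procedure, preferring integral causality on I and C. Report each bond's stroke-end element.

b2 stroke at Sf1  (source Sf1 imposes f)
b3 stroke at J1  (Se1: effort source, stroke at far end)
b0 stroke at J2  (J1 effort already set via bond 3)
b1 stroke at J3  (0-jn J2 has e-setter on 0)
b4 stroke at I1  (0-jn J3 has e-setter on 1)

b0 |J2
b1 |J3
b2 |Sf1
b3 |J1
b4 |I1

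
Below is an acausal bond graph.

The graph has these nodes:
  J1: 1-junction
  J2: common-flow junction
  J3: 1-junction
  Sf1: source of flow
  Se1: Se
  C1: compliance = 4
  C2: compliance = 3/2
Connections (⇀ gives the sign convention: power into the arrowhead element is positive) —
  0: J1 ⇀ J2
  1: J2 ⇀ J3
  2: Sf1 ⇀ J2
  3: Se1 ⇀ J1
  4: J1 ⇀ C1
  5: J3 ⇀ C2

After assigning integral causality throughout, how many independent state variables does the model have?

2  (C1, C2 all integral)

#2 stroke→Sf1  (Sf1 fixes flow; stroke at Sf1)
#3 stroke→J1  (Se1 (Se) sets effort on bond)
#0 stroke→J2  (J2: bond 2 brought flow, rest push out)
#1 stroke→J2  (1-jn J2 has f-setter on 2)
#5 stroke→J3  (J3 flow already set via bond 1)
#4 stroke→J1  (J1 flow already set via bond 0)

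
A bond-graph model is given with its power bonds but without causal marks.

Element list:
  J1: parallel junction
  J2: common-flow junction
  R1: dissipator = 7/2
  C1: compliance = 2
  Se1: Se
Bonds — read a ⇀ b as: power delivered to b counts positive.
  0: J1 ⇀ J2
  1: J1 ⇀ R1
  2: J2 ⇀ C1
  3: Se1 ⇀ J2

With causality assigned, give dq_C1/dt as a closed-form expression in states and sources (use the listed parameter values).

b3 stroke→J2  (source Se1 imposes e)
b2 stroke→J2  (C1 integral (e out))
b0 stroke→J1  (only one flow-in slot at J2)
b1 stroke→R1  (J1: bond 0 brought effort, rest push out)

dq_C1/dt = 2*E_Se1/7 - q_C1/7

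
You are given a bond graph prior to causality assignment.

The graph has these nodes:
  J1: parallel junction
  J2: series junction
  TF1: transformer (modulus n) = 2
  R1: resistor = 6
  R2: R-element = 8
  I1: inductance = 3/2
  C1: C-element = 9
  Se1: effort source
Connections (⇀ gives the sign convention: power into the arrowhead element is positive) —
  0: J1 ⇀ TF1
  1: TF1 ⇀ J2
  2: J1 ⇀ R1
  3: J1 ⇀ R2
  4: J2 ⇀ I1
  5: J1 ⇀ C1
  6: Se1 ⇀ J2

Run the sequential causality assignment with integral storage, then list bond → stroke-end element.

#0 stroke at TF1
#1 stroke at J2
#2 stroke at R1
#3 stroke at R2
#4 stroke at I1
#5 stroke at J1
#6 stroke at J2

bond 6 →J2  (Se1: effort source, stroke at far end)
bond 4 →I1  (I1: I, integral causality)
bond 1 →J2  (J2 flow already set via bond 4)
bond 0 →TF1  (through TF1, causality passes straight; one stroke at TF1)
bond 5 →J1  (C1: C, integral causality)
bond 2 →R1  (J1: bond 5 brought effort, rest push out)
bond 3 →R2  (0-jn J1 has e-setter on 5)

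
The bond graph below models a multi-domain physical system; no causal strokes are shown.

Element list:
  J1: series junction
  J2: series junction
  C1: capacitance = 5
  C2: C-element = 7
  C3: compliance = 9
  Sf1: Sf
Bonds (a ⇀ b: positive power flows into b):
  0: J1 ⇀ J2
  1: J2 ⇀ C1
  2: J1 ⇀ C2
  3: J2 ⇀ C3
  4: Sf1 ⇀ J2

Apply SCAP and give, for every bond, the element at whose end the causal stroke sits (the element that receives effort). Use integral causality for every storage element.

β4 stroke at Sf1  (Sf1: flow source, stroke at near end)
β0 stroke at J2  (J2 flow already set via bond 4)
β1 stroke at J2  (1-jn J2 has f-setter on 4)
β3 stroke at J2  (J2: bond 4 brought flow, rest push out)
β2 stroke at J1  (J1: bond 0 brought flow, rest push out)

β0 →J2
β1 →J2
β2 →J1
β3 →J2
β4 →Sf1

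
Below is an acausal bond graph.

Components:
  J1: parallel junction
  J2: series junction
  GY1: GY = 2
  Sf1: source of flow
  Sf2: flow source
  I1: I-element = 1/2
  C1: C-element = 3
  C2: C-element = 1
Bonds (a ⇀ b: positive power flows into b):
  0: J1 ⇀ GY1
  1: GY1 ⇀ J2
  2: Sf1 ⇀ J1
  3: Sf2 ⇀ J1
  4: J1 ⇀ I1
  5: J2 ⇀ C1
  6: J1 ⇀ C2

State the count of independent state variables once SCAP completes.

3  (C1, C2, I1 all integral)

β2 stroke→Sf1  (Sf1 (Sf) sets flow on bond)
β3 stroke→Sf2  (Sf2: flow source, stroke at near end)
β4 stroke→I1  (I1 outputs flow p/I1)
β5 stroke→J2  (C1 outputs effort q/C1)
β1 stroke→GY1  (only one flow-in slot at J2)
β0 stroke→GY1  (GY1: gyrator matches bond 1)
β6 stroke→J1  (J1 needs exactly one e-in)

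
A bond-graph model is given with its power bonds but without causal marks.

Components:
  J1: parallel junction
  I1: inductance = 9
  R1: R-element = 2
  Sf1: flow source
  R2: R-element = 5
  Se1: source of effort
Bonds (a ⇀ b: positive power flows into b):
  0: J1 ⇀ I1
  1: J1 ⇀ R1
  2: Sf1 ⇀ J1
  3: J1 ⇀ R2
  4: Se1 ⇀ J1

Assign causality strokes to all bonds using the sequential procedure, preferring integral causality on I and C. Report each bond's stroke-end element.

bond 0 |I1
bond 1 |R1
bond 2 |Sf1
bond 3 |R2
bond 4 |J1

#2 stroke at Sf1  (Sf1: flow source, stroke at near end)
#4 stroke at J1  (Se1: effort source, stroke at far end)
#0 stroke at I1  (J1: bond 4 brought effort, rest push out)
#1 stroke at R1  (common-e at J1 fixed by 4)
#3 stroke at R2  (J1 effort already set via bond 4)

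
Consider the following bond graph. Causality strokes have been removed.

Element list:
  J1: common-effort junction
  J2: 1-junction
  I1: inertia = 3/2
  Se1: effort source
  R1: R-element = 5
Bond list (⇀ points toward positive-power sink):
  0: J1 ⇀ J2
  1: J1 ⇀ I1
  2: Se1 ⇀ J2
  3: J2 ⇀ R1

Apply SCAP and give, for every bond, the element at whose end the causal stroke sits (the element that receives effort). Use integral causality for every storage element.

β0 stroke at J1
β1 stroke at I1
β2 stroke at J2
β3 stroke at J2

#2 |J2  (Se1 fixes effort; stroke away)
#1 |I1  (I1: I, integral causality)
#0 |J1  (J1 needs exactly one e-in)
#3 |J2  (J2 flow already set via bond 0)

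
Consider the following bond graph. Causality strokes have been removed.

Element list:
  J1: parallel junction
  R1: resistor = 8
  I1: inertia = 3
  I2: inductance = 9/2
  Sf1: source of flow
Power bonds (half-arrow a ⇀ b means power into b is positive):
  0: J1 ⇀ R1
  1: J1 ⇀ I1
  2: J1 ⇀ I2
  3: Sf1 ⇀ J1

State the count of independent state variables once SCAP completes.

2  (I1, I2 all integral)

bond 3 |Sf1  (Sf1 fixes flow; stroke at Sf1)
bond 1 |I1  (I1: I, integral causality)
bond 2 |I2  (prefer integral on I2)
bond 0 |J1  (closing 0-jn rule on J1)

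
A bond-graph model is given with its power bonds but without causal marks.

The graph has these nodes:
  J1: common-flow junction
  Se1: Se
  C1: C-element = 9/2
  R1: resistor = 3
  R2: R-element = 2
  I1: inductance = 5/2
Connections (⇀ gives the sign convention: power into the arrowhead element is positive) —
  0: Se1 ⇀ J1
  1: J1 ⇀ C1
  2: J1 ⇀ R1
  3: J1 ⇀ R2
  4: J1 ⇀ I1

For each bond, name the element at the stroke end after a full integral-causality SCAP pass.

β0 |J1  (Se1 fixes effort; stroke away)
β1 |J1  (C1: C, integral causality)
β4 |I1  (I1 integral (f out))
β2 |J1  (J1: bond 4 brought flow, rest push out)
β3 |J1  (1-jn J1 has f-setter on 4)

bond 0 stroke at J1
bond 1 stroke at J1
bond 2 stroke at J1
bond 3 stroke at J1
bond 4 stroke at I1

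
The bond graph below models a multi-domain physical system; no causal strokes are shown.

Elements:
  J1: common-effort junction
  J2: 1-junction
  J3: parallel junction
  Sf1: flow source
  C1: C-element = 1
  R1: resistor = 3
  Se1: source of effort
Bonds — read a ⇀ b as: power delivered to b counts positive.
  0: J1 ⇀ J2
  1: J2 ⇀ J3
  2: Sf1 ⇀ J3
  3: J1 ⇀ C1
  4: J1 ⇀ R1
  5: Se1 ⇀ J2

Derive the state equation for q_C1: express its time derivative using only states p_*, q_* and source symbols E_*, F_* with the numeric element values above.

dq_C1/dt = F_Sf1 - q_C1/3

bond 2 |Sf1  (Sf1 (Sf) sets flow on bond)
bond 5 |J2  (Se1 fixes effort; stroke away)
bond 1 |J3  (J3: last free bond brings effort in)
bond 0 |J2  (J2: bond 1 brought flow, rest push out)
bond 3 |J1  (C1 outputs effort q/C1)
bond 4 |R1  (0-jn J1 has e-setter on 3)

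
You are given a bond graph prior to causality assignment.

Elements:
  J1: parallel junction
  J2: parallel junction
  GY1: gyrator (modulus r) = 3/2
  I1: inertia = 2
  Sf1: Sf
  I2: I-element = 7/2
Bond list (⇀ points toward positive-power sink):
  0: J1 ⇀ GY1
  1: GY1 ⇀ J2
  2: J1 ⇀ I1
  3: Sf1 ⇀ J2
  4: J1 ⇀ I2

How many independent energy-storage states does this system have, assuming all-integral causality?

2  (I1, I2 all integral)

#3 →Sf1  (source Sf1 imposes f)
#1 →J2  (J2 needs exactly one e-in)
#0 →J1  (GY1 both-in/both-out from 1)
#2 →I1  (J1: bond 0 brought effort, rest push out)
#4 →I2  (J1: bond 0 brought effort, rest push out)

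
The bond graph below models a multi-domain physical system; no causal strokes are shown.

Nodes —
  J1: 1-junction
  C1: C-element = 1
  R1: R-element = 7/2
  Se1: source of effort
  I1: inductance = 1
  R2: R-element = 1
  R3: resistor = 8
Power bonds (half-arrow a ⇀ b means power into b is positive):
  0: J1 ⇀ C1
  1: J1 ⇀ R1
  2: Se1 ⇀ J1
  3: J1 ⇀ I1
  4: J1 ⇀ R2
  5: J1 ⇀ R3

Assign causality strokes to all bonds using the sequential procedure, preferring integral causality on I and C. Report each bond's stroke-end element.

b2 |J1  (Se1 fixes effort; stroke away)
b0 |J1  (prefer integral on C1)
b3 |I1  (I1: I, integral causality)
b1 |J1  (J1: bond 3 brought flow, rest push out)
b4 |J1  (J1 flow already set via bond 3)
b5 |J1  (common-f at J1 fixed by 3)

#0 →J1
#1 →J1
#2 →J1
#3 →I1
#4 →J1
#5 →J1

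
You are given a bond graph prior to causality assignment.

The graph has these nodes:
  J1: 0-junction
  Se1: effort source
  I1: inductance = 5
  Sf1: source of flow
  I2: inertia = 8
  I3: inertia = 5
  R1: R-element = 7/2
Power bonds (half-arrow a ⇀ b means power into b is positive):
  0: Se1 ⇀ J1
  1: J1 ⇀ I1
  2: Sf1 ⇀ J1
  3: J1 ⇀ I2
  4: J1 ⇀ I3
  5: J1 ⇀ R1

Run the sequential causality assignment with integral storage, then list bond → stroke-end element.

b0 |J1  (Se1: effort source, stroke at far end)
b2 |Sf1  (source Sf1 imposes f)
b1 |I1  (J1 effort already set via bond 0)
b3 |I2  (J1: bond 0 brought effort, rest push out)
b4 |I3  (J1 effort already set via bond 0)
b5 |R1  (J1 effort already set via bond 0)

#0 →J1
#1 →I1
#2 →Sf1
#3 →I2
#4 →I3
#5 →R1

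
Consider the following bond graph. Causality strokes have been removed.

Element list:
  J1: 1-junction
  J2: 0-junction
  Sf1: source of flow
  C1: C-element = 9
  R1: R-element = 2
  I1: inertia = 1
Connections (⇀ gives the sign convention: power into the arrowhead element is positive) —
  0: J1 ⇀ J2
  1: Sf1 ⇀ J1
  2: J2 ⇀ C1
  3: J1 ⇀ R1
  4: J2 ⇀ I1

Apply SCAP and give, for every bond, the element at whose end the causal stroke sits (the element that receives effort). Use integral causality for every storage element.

β1 |Sf1  (Sf1 fixes flow; stroke at Sf1)
β0 |J1  (J1: bond 1 brought flow, rest push out)
β3 |J1  (common-f at J1 fixed by 1)
β2 |J2  (C1 integral (e out))
β4 |I1  (J2: bond 2 brought effort, rest push out)

b0 |J1
b1 |Sf1
b2 |J2
b3 |J1
b4 |I1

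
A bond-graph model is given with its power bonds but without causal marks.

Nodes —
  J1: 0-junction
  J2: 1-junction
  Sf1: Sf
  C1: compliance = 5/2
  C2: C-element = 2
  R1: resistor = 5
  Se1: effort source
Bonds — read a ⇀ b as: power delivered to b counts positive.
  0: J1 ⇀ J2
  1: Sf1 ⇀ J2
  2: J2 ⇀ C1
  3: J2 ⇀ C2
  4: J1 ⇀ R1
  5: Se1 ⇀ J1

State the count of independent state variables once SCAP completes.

#1 →Sf1  (Sf1 (Sf) sets flow on bond)
#5 →J1  (Se1 (Se) sets effort on bond)
#0 →J2  (0-jn J1 has e-setter on 5)
#4 →R1  (0-jn J1 has e-setter on 5)
#2 →J2  (J2 flow already set via bond 1)
#3 →J2  (J2: bond 1 brought flow, rest push out)

2  (C1, C2 all integral)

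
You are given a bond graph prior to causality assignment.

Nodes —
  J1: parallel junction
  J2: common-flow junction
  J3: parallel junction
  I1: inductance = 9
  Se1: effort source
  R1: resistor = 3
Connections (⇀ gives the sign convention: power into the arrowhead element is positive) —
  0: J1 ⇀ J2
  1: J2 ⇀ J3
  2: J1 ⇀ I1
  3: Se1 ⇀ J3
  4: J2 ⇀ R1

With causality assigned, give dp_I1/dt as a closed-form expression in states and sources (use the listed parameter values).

dp_I1/dt = E_Se1 - p_I1/3

β3 stroke→J3  (Se1 fixes effort; stroke away)
β1 stroke→J2  (J3 effort already set via bond 3)
β2 stroke→I1  (I1 outputs flow p/I1)
β0 stroke→J1  (only one effort-in slot at J1)
β4 stroke→J2  (J2 flow already set via bond 0)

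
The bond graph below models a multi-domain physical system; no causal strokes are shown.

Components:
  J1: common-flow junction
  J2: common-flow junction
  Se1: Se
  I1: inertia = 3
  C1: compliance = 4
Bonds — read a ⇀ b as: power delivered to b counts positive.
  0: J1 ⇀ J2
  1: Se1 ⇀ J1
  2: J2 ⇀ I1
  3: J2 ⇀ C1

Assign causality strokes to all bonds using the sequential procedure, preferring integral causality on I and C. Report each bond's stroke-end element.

#0 stroke→J2
#1 stroke→J1
#2 stroke→I1
#3 stroke→J2

#1 stroke→J1  (Se1 (Se) sets effort on bond)
#0 stroke→J2  (closing 1-jn rule on J1)
#2 stroke→I1  (I1 outputs flow p/I1)
#3 stroke→J2  (J2: bond 2 brought flow, rest push out)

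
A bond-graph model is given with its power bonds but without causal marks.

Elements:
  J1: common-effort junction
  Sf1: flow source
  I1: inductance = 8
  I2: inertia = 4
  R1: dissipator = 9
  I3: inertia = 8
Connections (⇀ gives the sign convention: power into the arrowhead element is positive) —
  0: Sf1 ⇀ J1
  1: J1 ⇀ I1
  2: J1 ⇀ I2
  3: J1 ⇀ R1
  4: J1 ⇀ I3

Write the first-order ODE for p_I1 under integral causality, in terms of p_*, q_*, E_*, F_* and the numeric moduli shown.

dp_I1/dt = 9*F_Sf1 - 9*p_I1/8 - 9*p_I2/4 - 9*p_I3/8

b0 stroke→Sf1  (Sf1 fixes flow; stroke at Sf1)
b1 stroke→I1  (prefer integral on I1)
b2 stroke→I2  (I2 integral (f out))
b4 stroke→I3  (I3: I, integral causality)
b3 stroke→J1  (only one effort-in slot at J1)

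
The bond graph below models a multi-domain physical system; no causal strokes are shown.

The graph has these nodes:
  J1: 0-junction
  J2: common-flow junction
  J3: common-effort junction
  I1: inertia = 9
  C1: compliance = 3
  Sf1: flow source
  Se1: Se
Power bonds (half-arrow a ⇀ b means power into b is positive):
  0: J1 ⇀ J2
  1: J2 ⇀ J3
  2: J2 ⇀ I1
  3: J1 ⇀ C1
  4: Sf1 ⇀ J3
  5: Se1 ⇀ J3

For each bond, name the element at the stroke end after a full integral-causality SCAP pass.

bond 4 |Sf1  (Sf1: flow source, stroke at near end)
bond 5 |J3  (Se1: effort source, stroke at far end)
bond 1 |J2  (0-jn J3 has e-setter on 5)
bond 2 |I1  (prefer integral on I1)
bond 0 |J2  (1-jn J2 has f-setter on 2)
bond 3 |J1  (J1 needs exactly one e-in)

#0 →J2
#1 →J2
#2 →I1
#3 →J1
#4 →Sf1
#5 →J3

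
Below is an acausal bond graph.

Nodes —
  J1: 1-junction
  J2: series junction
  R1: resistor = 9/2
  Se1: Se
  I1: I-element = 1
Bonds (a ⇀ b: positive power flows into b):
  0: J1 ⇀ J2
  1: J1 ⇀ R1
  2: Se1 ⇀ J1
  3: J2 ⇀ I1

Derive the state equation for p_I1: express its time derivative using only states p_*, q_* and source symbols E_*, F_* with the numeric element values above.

bond 2 stroke→J1  (source Se1 imposes e)
bond 3 stroke→I1  (I1 outputs flow p/I1)
bond 0 stroke→J2  (J2: bond 3 brought flow, rest push out)
bond 1 stroke→J1  (1-jn J1 has f-setter on 0)

dp_I1/dt = E_Se1 - 9*p_I1/2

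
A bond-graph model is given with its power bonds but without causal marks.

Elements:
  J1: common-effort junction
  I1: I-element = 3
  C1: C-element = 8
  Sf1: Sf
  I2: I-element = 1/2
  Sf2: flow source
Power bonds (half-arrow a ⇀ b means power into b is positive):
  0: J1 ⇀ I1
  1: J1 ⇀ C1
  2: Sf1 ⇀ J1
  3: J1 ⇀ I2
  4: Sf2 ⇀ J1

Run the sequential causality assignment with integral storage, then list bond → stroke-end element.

bond 2 →Sf1  (Sf1: flow source, stroke at near end)
bond 4 →Sf2  (Sf2 fixes flow; stroke at Sf2)
bond 0 →I1  (prefer integral on I1)
bond 1 →J1  (C1 outputs effort q/C1)
bond 3 →I2  (J1 effort already set via bond 1)

#0 stroke→I1
#1 stroke→J1
#2 stroke→Sf1
#3 stroke→I2
#4 stroke→Sf2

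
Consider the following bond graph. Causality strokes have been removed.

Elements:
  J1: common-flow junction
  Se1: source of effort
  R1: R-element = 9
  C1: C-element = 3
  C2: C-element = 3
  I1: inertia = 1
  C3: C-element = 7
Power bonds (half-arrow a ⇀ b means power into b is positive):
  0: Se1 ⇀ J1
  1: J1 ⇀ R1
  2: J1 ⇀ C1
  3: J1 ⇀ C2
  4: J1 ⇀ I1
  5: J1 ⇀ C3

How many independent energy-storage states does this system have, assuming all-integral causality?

bond 0 stroke→J1  (Se1 (Se) sets effort on bond)
bond 2 stroke→J1  (prefer integral on C1)
bond 3 stroke→J1  (prefer integral on C2)
bond 4 stroke→I1  (I1 integral (f out))
bond 1 stroke→J1  (J1 flow already set via bond 4)
bond 5 stroke→J1  (common-f at J1 fixed by 4)

4  (C1, C2, C3, I1 all integral)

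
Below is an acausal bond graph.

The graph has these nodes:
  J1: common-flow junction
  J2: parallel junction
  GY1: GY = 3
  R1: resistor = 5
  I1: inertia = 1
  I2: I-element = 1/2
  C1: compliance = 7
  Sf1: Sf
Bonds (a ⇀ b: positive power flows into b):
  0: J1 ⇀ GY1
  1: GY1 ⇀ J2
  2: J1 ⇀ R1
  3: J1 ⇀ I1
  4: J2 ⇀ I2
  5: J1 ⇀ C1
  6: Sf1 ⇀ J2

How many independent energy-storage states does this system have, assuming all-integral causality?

b6 |Sf1  (source Sf1 imposes f)
b3 |I1  (I1 outputs flow p/I1)
b0 |J1  (J1: bond 3 brought flow, rest push out)
b2 |J1  (J1 flow already set via bond 3)
b5 |J1  (J1: bond 3 brought flow, rest push out)
b1 |J2  (GY1: gyrator matches bond 0)
b4 |I2  (common-e at J2 fixed by 1)

3  (C1, I1, I2 all integral)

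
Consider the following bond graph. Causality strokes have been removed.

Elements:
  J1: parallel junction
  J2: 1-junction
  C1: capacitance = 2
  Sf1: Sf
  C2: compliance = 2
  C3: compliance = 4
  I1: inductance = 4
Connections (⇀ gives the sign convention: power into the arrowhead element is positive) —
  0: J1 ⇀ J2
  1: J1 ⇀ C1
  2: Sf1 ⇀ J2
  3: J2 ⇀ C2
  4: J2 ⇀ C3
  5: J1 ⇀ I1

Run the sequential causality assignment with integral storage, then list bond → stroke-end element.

#0 →J2
#1 →J1
#2 →Sf1
#3 →J2
#4 →J2
#5 →I1

bond 2 |Sf1  (Sf1 (Sf) sets flow on bond)
bond 0 |J2  (J2: bond 2 brought flow, rest push out)
bond 3 |J2  (J2: bond 2 brought flow, rest push out)
bond 4 |J2  (1-jn J2 has f-setter on 2)
bond 1 |J1  (C1 outputs effort q/C1)
bond 5 |I1  (J1 effort already set via bond 1)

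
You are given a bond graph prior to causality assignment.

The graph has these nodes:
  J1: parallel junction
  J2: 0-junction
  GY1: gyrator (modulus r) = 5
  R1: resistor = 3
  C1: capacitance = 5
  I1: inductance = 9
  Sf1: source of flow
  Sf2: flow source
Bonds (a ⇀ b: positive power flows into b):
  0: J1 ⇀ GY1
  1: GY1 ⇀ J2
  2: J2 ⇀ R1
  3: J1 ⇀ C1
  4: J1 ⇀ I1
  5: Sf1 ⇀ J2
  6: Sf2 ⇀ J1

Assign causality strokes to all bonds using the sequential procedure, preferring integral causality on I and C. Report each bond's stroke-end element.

#0 stroke at GY1
#1 stroke at GY1
#2 stroke at J2
#3 stroke at J1
#4 stroke at I1
#5 stroke at Sf1
#6 stroke at Sf2

β5 →Sf1  (Sf1 fixes flow; stroke at Sf1)
β6 →Sf2  (Sf2 (Sf) sets flow on bond)
β3 →J1  (C1 integral (e out))
β0 →GY1  (J1 effort already set via bond 3)
β4 →I1  (common-e at J1 fixed by 3)
β1 →GY1  (GY GY1: same side as bond 0)
β2 →J2  (J2 needs exactly one e-in)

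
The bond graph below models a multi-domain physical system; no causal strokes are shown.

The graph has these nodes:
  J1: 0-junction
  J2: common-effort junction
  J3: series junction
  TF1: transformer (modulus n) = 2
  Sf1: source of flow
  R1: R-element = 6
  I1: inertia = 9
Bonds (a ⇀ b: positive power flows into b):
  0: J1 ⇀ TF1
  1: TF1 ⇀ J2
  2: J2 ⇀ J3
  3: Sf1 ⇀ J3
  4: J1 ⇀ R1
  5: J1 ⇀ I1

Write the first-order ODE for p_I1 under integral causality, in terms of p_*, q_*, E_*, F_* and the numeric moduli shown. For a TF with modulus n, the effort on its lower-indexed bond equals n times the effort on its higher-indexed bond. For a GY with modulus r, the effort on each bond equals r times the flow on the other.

b3 stroke at Sf1  (source Sf1 imposes f)
b2 stroke at J3  (common-f at J3 fixed by 3)
b1 stroke at J2  (closing 0-jn rule on J2)
b0 stroke at TF1  (through TF1, causality passes straight; one stroke at TF1)
b5 stroke at I1  (I1 integral (f out))
b4 stroke at J1  (J1 needs exactly one e-in)

dp_I1/dt = -3*F_Sf1 - 2*p_I1/3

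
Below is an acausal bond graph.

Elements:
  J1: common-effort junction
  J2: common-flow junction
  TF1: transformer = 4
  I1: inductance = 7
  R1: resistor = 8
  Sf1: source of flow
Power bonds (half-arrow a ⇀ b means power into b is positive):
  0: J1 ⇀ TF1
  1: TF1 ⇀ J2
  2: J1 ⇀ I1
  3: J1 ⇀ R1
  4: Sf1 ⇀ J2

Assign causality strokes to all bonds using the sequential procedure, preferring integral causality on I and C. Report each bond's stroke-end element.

#0 →TF1
#1 →J2
#2 →I1
#3 →J1
#4 →Sf1

#4 |Sf1  (Sf1 fixes flow; stroke at Sf1)
#1 |J2  (J2 flow already set via bond 4)
#0 |TF1  (TF1: transformer flips bond 1)
#2 |I1  (I1 integral (f out))
#3 |J1  (J1 needs exactly one e-in)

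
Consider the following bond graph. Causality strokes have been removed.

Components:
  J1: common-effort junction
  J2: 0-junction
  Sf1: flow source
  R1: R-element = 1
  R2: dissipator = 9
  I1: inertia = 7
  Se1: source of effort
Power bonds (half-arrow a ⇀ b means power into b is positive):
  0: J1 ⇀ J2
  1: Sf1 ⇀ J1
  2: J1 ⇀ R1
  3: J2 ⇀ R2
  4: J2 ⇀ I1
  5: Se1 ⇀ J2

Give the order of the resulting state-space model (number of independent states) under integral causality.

β1 →Sf1  (Sf1: flow source, stroke at near end)
β5 →J2  (Se1 (Se) sets effort on bond)
β0 →J1  (J2: bond 5 brought effort, rest push out)
β3 →R2  (0-jn J2 has e-setter on 5)
β4 →I1  (J2 effort already set via bond 5)
β2 →R1  (J1: bond 0 brought effort, rest push out)

1  (I1 all integral)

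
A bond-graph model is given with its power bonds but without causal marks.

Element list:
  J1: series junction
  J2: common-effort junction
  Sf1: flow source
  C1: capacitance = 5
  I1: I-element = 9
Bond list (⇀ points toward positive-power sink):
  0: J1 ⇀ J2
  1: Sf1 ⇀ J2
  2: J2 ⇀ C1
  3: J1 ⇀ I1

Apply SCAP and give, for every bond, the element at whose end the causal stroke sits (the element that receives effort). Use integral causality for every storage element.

b1 stroke at Sf1  (Sf1 fixes flow; stroke at Sf1)
b2 stroke at J2  (C1 integral (e out))
b0 stroke at J1  (0-jn J2 has e-setter on 2)
b3 stroke at I1  (J1: last free bond brings flow in)

bond 0 stroke at J1
bond 1 stroke at Sf1
bond 2 stroke at J2
bond 3 stroke at I1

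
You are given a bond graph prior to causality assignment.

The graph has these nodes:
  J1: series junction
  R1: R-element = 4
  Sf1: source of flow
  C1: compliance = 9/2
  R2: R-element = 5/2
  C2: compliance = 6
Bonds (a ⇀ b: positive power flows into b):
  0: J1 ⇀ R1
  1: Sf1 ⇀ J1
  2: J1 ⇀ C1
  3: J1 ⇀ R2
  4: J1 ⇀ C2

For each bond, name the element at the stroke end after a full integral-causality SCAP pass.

β0 |J1
β1 |Sf1
β2 |J1
β3 |J1
β4 |J1

#1 →Sf1  (Sf1: flow source, stroke at near end)
#0 →J1  (1-jn J1 has f-setter on 1)
#2 →J1  (J1: bond 1 brought flow, rest push out)
#3 →J1  (1-jn J1 has f-setter on 1)
#4 →J1  (common-f at J1 fixed by 1)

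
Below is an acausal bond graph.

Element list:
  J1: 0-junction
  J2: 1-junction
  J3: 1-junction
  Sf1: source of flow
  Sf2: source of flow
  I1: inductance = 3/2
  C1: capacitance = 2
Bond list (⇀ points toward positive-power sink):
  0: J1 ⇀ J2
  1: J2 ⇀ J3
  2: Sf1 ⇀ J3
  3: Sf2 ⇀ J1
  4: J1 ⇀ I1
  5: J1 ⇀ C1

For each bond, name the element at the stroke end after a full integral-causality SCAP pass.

bond 0 stroke→J2
bond 1 stroke→J3
bond 2 stroke→Sf1
bond 3 stroke→Sf2
bond 4 stroke→I1
bond 5 stroke→J1

b2 stroke→Sf1  (Sf1 fixes flow; stroke at Sf1)
b3 stroke→Sf2  (source Sf2 imposes f)
b1 stroke→J3  (1-jn J3 has f-setter on 2)
b0 stroke→J2  (1-jn J2 has f-setter on 1)
b4 stroke→I1  (I1 outputs flow p/I1)
b5 stroke→J1  (closing 0-jn rule on J1)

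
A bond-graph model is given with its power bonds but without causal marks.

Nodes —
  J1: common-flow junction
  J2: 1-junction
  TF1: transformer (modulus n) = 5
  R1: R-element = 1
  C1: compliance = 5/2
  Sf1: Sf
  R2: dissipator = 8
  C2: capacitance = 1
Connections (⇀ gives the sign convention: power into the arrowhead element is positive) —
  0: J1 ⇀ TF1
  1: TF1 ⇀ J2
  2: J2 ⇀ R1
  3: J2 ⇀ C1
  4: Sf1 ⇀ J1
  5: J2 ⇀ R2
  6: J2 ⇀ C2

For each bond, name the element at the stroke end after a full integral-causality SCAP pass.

b4 →Sf1  (Sf1 (Sf) sets flow on bond)
b0 →J1  (1-jn J1 has f-setter on 4)
b1 →TF1  (TF1 one-in-one-out from 0)
b2 →J2  (common-f at J2 fixed by 1)
b3 →J2  (J2 flow already set via bond 1)
b5 →J2  (common-f at J2 fixed by 1)
b6 →J2  (common-f at J2 fixed by 1)

b0 stroke→J1
b1 stroke→TF1
b2 stroke→J2
b3 stroke→J2
b4 stroke→Sf1
b5 stroke→J2
b6 stroke→J2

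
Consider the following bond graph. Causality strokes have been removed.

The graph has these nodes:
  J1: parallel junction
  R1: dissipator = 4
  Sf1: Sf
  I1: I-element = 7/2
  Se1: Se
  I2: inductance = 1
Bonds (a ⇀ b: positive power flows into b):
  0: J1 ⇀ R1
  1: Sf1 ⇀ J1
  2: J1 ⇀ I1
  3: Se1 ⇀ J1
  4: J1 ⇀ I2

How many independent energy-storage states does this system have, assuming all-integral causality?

b1 |Sf1  (Sf1 fixes flow; stroke at Sf1)
b3 |J1  (Se1 fixes effort; stroke away)
b0 |R1  (J1 effort already set via bond 3)
b2 |I1  (0-jn J1 has e-setter on 3)
b4 |I2  (J1 effort already set via bond 3)

2  (I1, I2 all integral)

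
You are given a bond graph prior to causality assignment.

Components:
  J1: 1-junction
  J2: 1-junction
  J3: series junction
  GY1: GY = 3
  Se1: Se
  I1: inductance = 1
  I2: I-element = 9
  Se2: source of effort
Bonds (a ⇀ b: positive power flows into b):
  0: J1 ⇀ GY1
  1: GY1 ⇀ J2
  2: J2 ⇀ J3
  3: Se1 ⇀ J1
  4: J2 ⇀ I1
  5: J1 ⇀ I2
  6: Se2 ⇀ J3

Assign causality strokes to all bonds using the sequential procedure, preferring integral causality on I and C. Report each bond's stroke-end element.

#3 stroke→J1  (Se1: effort source, stroke at far end)
#6 stroke→J3  (source Se2 imposes e)
#2 stroke→J2  (closing 1-jn rule on J3)
#4 stroke→I1  (I1 outputs flow p/I1)
#1 stroke→J2  (common-f at J2 fixed by 4)
#0 stroke→J1  (GY1 both-in/both-out from 1)
#5 stroke→I2  (J1 needs exactly one f-in)

β0 |J1
β1 |J2
β2 |J2
β3 |J1
β4 |I1
β5 |I2
β6 |J3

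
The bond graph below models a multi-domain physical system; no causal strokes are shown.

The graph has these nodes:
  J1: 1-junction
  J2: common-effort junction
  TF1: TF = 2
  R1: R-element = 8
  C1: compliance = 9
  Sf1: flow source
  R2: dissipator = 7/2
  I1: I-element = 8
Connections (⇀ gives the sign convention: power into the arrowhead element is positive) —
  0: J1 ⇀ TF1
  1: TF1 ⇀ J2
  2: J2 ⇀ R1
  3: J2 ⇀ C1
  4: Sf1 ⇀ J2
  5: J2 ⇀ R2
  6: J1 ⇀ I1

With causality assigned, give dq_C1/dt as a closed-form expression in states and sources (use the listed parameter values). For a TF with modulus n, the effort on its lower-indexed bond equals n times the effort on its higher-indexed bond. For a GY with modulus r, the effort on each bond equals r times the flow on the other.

#4 |Sf1  (Sf1: flow source, stroke at near end)
#3 |J2  (prefer integral on C1)
#1 |TF1  (common-e at J2 fixed by 3)
#2 |R1  (J2 effort already set via bond 3)
#5 |R2  (0-jn J2 has e-setter on 3)
#0 |J1  (TF TF1: opposite of bond 1)
#6 |I1  (closing 1-jn rule on J1)

dq_C1/dt = F_Sf1 + p_I1/4 - 23*q_C1/504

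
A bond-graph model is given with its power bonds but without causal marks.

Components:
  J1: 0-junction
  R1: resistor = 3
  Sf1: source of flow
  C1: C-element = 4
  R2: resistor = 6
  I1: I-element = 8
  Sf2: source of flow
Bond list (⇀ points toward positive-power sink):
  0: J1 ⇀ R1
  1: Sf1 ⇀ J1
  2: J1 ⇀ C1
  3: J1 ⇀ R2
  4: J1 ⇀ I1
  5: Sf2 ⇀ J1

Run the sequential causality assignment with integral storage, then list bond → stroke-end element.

b1 stroke at Sf1  (Sf1: flow source, stroke at near end)
b5 stroke at Sf2  (Sf2: flow source, stroke at near end)
b2 stroke at J1  (prefer integral on C1)
b0 stroke at R1  (common-e at J1 fixed by 2)
b3 stroke at R2  (J1 effort already set via bond 2)
b4 stroke at I1  (J1: bond 2 brought effort, rest push out)

b0 stroke at R1
b1 stroke at Sf1
b2 stroke at J1
b3 stroke at R2
b4 stroke at I1
b5 stroke at Sf2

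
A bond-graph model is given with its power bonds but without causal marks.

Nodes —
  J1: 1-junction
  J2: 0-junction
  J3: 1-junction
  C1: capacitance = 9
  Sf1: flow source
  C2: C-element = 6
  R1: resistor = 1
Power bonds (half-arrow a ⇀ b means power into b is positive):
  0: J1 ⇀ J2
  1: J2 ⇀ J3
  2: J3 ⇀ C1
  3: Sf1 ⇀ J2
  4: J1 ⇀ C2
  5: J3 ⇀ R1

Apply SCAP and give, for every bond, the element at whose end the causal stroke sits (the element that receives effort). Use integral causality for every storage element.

#3 |Sf1  (Sf1: flow source, stroke at near end)
#2 |J3  (C1 outputs effort q/C1)
#4 |J1  (C2 outputs effort q/C2)
#0 |J2  (closing 1-jn rule on J1)
#1 |J3  (J2 effort already set via bond 0)
#5 |R1  (closing 1-jn rule on J3)

β0 stroke at J2
β1 stroke at J3
β2 stroke at J3
β3 stroke at Sf1
β4 stroke at J1
β5 stroke at R1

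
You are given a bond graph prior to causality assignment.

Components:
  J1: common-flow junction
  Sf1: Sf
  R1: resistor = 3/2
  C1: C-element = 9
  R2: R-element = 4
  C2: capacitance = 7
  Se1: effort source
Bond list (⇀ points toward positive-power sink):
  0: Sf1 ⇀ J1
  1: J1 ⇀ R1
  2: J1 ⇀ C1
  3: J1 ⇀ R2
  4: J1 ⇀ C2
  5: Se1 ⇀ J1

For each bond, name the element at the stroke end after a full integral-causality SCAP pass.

bond 0 |Sf1
bond 1 |J1
bond 2 |J1
bond 3 |J1
bond 4 |J1
bond 5 |J1

b0 →Sf1  (Sf1 (Sf) sets flow on bond)
b5 →J1  (Se1: effort source, stroke at far end)
b1 →J1  (common-f at J1 fixed by 0)
b2 →J1  (common-f at J1 fixed by 0)
b3 →J1  (common-f at J1 fixed by 0)
b4 →J1  (J1 flow already set via bond 0)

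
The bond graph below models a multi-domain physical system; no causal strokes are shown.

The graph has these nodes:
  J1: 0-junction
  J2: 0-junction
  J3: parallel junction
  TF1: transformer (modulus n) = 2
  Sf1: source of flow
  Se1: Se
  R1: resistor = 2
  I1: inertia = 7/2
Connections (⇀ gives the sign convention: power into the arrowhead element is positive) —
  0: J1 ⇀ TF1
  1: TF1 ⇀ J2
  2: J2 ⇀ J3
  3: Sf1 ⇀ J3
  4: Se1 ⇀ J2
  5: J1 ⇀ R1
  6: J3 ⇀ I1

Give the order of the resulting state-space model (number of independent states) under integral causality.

1  (I1 all integral)

bond 3 stroke at Sf1  (Sf1 (Sf) sets flow on bond)
bond 4 stroke at J2  (source Se1 imposes e)
bond 1 stroke at TF1  (J2: bond 4 brought effort, rest push out)
bond 2 stroke at J3  (0-jn J2 has e-setter on 4)
bond 6 stroke at I1  (J3 effort already set via bond 2)
bond 0 stroke at J1  (through TF1, causality passes straight; one stroke at TF1)
bond 5 stroke at R1  (J1 effort already set via bond 0)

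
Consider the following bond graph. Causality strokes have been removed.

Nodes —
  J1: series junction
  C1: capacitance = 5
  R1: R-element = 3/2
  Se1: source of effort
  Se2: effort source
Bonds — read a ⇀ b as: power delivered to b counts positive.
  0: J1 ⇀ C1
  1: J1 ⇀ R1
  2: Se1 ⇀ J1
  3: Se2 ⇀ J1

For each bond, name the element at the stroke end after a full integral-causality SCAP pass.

b0 →J1
b1 →R1
b2 →J1
b3 →J1

β2 stroke at J1  (Se1 (Se) sets effort on bond)
β3 stroke at J1  (source Se2 imposes e)
β0 stroke at J1  (C1 integral (e out))
β1 stroke at R1  (J1 needs exactly one f-in)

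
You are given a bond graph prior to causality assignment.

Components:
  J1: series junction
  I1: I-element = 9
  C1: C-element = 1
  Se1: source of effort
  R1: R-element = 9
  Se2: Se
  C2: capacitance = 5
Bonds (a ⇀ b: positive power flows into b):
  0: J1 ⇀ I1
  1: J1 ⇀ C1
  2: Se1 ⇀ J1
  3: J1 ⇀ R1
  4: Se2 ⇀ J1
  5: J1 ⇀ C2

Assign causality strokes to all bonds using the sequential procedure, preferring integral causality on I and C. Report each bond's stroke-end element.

bond 0 stroke at I1
bond 1 stroke at J1
bond 2 stroke at J1
bond 3 stroke at J1
bond 4 stroke at J1
bond 5 stroke at J1

b2 stroke→J1  (Se1 (Se) sets effort on bond)
b4 stroke→J1  (Se2 fixes effort; stroke away)
b0 stroke→I1  (I1 integral (f out))
b1 stroke→J1  (common-f at J1 fixed by 0)
b3 stroke→J1  (1-jn J1 has f-setter on 0)
b5 stroke→J1  (1-jn J1 has f-setter on 0)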